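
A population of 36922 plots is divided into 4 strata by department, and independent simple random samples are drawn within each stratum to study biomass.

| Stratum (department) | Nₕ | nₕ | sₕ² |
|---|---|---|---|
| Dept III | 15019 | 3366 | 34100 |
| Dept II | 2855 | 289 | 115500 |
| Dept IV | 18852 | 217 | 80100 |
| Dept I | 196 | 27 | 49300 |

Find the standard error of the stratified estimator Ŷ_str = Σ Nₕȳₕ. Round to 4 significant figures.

Var(Ŷ_str) = Σₕ Nₕ²(1 − fₕ)sₕ²/nₕ.
Dept III: 15019²·(1 − 3366/15019)·34100/3366 = 1.773042 × 10^9.
Dept II: 2855²·(1 − 289/2855)·115500/289 = 2.9278371 × 10^9.
Dept IV: 18852²·(1 − 217/18852)·80100/217 = 1.29676 × 10^11.
Dept I: 196²·(1 − 27/196)·49300/27 = 6.048197 × 10^7.
Sum = 1.3443736 × 10^11.
SE = √(1.3443736 × 10^11) = 366700.

366700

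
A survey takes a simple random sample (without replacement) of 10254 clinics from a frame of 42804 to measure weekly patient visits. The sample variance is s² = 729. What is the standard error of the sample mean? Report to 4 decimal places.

0.2325

Under SRS without replacement, Var(ȳ) = (1 − f)·s²/n with f = n/N = 10254/42804 = 0.23955705.
Var(ȳ) = (1 − 0.23955705)·729/10254 = 0.76044295·0.071094207 = 0.054063089.
SE(ȳ) = √(0.054063089) = 0.2325.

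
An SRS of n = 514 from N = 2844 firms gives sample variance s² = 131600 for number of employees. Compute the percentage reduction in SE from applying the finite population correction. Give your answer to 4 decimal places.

9.4865

f = n/N = 514/2844 = 0.18073136.
SE_no-fpc = √(s²/n) = 16.000973; SE_fpc = √((1−f)s²/n) = 14.483034.
Ratio = √(1−f) = 0.90513460. Reduction = 100·(1 − 0.90513460) = 9.4865%.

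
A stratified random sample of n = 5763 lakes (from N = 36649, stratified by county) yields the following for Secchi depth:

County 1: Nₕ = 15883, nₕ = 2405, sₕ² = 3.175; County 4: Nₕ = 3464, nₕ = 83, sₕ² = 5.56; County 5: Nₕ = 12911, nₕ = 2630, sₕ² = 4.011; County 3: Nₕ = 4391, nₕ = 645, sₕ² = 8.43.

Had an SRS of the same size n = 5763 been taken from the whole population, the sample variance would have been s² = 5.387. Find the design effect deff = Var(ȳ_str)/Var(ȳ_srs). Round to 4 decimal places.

Var(ȳ_str) = Σ Wₕ²(1−fₕ)sₕ²/nₕ with Wₕ = Nₕ/36649:
  County 1: (15883/36649)²·(1−2405/15883)·3.175/2405 = 2.1040806 × 10^-4
  County 4: (3464/36649)²·(1−83/3464)·5.56/83 = 5.8411115 × 10^-4
  County 5: (12911/36649)²·(1−2630/12911)·4.011/2630 = 1.5071896 × 10^-4
  County 3: (4391/36649)²·(1−645/4391)·8.43/645 = 1.6005705 × 10^-4
  → Var(ȳ_str) = 0.0011052952.
Var(ȳ_srs) = (1 − 5763/36649)·5.387/5763 = 7.877672 × 10^-4.
deff = 0.0011052952 / (7.877672 × 10^-4) = 1.4031.

1.4031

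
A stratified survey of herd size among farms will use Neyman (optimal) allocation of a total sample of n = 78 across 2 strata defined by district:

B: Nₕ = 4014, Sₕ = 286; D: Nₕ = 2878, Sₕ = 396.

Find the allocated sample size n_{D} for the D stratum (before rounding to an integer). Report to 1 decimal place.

38.9

Neyman allocation: nₕ = n·NₕSₕ / Σⱼ NⱼSⱼ.
Σ NⱼSⱼ = 4014·286 + 2878·396 = 2.287692 × 10^6.
n_{D} = 78·2878·396 / (2.287692 × 10^6) = 38.9.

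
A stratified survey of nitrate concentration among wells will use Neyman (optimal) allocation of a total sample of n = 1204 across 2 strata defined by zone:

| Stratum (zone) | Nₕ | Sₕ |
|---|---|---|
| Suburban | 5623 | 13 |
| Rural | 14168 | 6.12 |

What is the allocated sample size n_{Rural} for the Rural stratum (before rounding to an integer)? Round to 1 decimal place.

653.3

Neyman allocation: nₕ = n·NₕSₕ / Σⱼ NⱼSⱼ.
Σ NⱼSⱼ = 5623·13 + 14168·6.12 = 159807.16.
n_{Rural} = 1204·14168·6.12 / 159807.16 = 653.3.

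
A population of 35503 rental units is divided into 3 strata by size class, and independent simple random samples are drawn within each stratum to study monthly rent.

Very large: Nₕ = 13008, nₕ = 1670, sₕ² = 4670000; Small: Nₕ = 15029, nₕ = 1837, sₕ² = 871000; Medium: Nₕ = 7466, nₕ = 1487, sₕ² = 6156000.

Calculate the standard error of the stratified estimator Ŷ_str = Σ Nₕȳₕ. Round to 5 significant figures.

831400

Var(Ŷ_str) = Σₕ Nₕ²(1 − fₕ)sₕ²/nₕ.
Very large: 13008²·(1 − 1670/13008)·4670000/1670 = 4.1242729 × 10^11.
Small: 15029²·(1 − 1837/15029)·871000/1837 = 9.4004734 × 10^10.
Medium: 7466²·(1 − 1487/7466)·6156000/1487 = 1.8480094 × 10^11.
Sum = 6.9123296 × 10^11.
SE = √(6.9123296 × 10^11) = 831400.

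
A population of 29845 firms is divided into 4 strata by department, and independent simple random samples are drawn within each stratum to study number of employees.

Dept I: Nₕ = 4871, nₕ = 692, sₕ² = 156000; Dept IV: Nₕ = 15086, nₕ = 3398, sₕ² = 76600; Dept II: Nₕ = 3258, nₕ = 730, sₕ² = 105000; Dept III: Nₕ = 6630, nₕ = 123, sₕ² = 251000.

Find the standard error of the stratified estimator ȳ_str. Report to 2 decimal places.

Var(ȳ_str) = Σₕ Wₕ²(1 − fₕ)sₕ²/nₕ with Wₕ = Nₕ/N, N = 29845.
Dept I: Wₕ = 0.16320992; term = 0.16320992²·(1 − 0.14206528)·156000/692 = 5.1518812.
Dept IV: Wₕ = 0.50547830; term = 0.50547830²·(1 − 0.22524195)·76600/3398 = 4.4624826.
Dept II: Wₕ = 0.10916401; term = 0.10916401²·(1 − 0.22406384)·105000/730 = 1.3299993.
Dept III: Wₕ = 0.22214776; term = 0.22214776²·(1 − 0.01855204)·251000/123 = 98.837051.
Sum = 109.78141.
SE = √(109.78141) = 10.48.

10.48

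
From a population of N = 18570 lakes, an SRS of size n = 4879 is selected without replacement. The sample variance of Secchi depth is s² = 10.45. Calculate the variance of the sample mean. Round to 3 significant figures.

0.00158

Under SRS without replacement, Var(ȳ) = (1 − f)·s²/n with f = n/N = 4879/18570 = 0.26273560.
Var(ȳ) = (1 − 0.26273560)·10.45/4879 = 0.73726440·0.0021418323 = 0.0015790967.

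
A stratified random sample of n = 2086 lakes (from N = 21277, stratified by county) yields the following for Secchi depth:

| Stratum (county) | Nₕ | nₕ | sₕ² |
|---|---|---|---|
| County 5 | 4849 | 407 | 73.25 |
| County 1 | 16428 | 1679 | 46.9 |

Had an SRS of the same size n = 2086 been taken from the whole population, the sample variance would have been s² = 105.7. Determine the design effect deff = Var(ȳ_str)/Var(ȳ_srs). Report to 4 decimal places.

Var(ȳ_str) = Σ Wₕ²(1−fₕ)sₕ²/nₕ with Wₕ = Nₕ/21277:
  County 5: (4849/21277)²·(1−407/4849)·73.25/407 = 0.0085629453
  County 1: (16428/21277)²·(1−1679/16428)·46.9/1679 = 0.014950256
  → Var(ȳ_str) = 0.023513201.
Var(ȳ_srs) = (1 − 2086/21277)·105.7/2086 = 0.045703335.
deff = 0.023513201 / 0.045703335 = 0.5145.

0.5145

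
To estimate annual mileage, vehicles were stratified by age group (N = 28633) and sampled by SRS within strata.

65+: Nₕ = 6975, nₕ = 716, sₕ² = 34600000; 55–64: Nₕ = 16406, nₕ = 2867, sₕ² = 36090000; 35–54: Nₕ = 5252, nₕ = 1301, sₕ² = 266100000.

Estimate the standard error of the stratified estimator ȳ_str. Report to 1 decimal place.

105.6

Var(ȳ_str) = Σₕ Wₕ²(1 − fₕ)sₕ²/nₕ with Wₕ = Nₕ/N, N = 28633.
65+: Wₕ = 0.24360004; term = 0.24360004²·(1 − 0.10265233)·34600000/716 = 2573.2296.
55–64: Wₕ = 0.57297524; term = 0.57297524²·(1 − 0.17475314)·36090000/2867 = 3410.4743.
35–54: Wₕ = 0.18342472; term = 0.18342472²·(1 − 0.24771516)·266100000/1301 = 5176.8504.
Sum = 11160.554.
SE = √(11160.554) = 105.6.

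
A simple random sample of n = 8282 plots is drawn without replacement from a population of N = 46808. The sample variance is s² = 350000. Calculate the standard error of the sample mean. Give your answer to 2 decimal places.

5.90

Under SRS without replacement, Var(ȳ) = (1 − f)·s²/n with f = n/N = 8282/46808 = 0.17693557.
Var(ȳ) = (1 − 0.17693557)·350000/8282 = 0.82306443·42.260324 = 34.782969.
SE(ȳ) = √(34.782969) = 5.90.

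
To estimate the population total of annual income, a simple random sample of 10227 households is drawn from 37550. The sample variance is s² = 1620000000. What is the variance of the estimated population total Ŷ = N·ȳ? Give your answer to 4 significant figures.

1.625 × 10^14

Var(Ŷ) = N²·Var(ȳ) = N²·(1 − n/N)·s²/n.
f = 10227/37550 = 0.27235686; Var(ȳ) = 0.72764314·1620000000/10227 = 115261.75.
Var(Ŷ) = 37550² · 115261.75 = 1.6251936 × 10^14.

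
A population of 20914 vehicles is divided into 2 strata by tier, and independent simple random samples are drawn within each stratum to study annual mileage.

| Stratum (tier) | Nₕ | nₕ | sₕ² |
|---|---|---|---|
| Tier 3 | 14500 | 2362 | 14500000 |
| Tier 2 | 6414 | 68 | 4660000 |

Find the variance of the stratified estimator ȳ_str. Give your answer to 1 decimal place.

8847.4

Var(ȳ_str) = Σₕ Wₕ²(1 − fₕ)sₕ²/nₕ with Wₕ = Nₕ/N, N = 20914.
Tier 3: Wₕ = 0.69331548; term = 0.69331548²·(1 − 0.16289655)·14500000/2362 = 2470.1825.
Tier 2: Wₕ = 0.30668452; term = 0.30668452²·(1 − 0.01060181)·4660000/68 = 6377.2262.
Sum = 8847.4087.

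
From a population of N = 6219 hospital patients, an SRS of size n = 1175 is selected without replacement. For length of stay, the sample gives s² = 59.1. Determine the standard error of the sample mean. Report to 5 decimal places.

0.20198

Under SRS without replacement, Var(ȳ) = (1 − f)·s²/n with f = n/N = 1175/6219 = 0.18893713.
Var(ȳ) = (1 − 0.18893713)·59.1/1175 = 0.81106287·0.050297872 = 0.040794737.
SE(ȳ) = √(0.040794737) = 0.20198.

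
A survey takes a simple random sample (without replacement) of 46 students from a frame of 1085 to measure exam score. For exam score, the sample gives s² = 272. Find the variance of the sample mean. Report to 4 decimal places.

5.6624

Under SRS without replacement, Var(ȳ) = (1 − f)·s²/n with f = n/N = 46/1085 = 0.04239631.
Var(ȳ) = (1 − 0.04239631)·272/46 = 0.95760369·5.9130435 = 5.6623522.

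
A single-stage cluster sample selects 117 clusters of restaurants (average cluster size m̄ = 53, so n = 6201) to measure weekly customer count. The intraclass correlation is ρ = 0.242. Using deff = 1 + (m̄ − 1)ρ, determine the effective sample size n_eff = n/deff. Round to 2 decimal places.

456.49

deff = 1 + (53 − 1)·0.242 = 1 + 12.584 = 13.584.
n_eff = 6201 / 13.584 = 456.49.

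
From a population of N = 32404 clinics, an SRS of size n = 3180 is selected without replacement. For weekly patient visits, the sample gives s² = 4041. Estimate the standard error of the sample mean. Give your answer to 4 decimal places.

Under SRS without replacement, Var(ȳ) = (1 − f)·s²/n with f = n/N = 3180/32404 = 0.09813603.
Var(ȳ) = (1 − 0.09813603)·4041/3180 = 0.90186397·1.2707547 = 1.1460479.
SE(ȳ) = √(1.1460479) = 1.0705.

1.0705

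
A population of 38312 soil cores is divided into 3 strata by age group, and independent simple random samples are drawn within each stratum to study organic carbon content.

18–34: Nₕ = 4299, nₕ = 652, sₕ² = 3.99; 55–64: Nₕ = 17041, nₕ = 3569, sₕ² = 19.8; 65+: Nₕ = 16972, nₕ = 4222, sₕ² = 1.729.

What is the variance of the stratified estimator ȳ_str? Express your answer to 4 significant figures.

Var(ȳ_str) = Σₕ Wₕ²(1 − fₕ)sₕ²/nₕ with Wₕ = Nₕ/N, N = 38312.
18–34: Wₕ = 0.11221027; term = 0.11221027²·(1 − 0.15166318)·3.99/652 = 6.5367046 × 10^-5.
55–64: Wₕ = 0.44479536; term = 0.44479536²·(1 − 0.20943607)·19.8/3569 = 8.6771308 × 10^-4.
65+: Wₕ = 0.44299436; term = 0.44299436²·(1 − 0.24876267)·1.729/4222 = 6.0374052 × 10^-5.
Sum = 9.9345418 × 10^-4.

9.935 × 10^-4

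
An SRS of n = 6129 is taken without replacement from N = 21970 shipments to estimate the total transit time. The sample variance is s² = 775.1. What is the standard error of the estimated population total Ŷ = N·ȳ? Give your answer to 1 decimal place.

6634.2

Var(Ŷ) = N²·Var(ȳ) = N²·(1 − n/N)·s²/n.
f = 6129/21970 = 0.27897132; Var(ȳ) = 0.72102868·775.1/6129 = 0.091184423.
Var(Ŷ) = 21970² · 0.091184423 = 4.4012979 × 10^7.
SE(Ŷ) = √(4.4012979 × 10^7) = 6634.2.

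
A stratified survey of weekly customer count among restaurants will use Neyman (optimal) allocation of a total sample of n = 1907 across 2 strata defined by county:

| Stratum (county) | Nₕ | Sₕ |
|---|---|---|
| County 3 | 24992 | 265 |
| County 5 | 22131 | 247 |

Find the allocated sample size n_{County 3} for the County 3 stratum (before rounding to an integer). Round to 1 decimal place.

1044.7

Neyman allocation: nₕ = n·NₕSₕ / Σⱼ NⱼSⱼ.
Σ NⱼSⱼ = 24992·265 + 22131·247 = 1.2089237 × 10^7.
n_{County 3} = 1907·24992·265 / (1.2089237 × 10^7) = 1044.7.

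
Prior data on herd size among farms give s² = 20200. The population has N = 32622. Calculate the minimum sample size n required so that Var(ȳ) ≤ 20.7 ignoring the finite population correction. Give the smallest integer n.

976

Without fpc, n₀ = s²/D = 20200/20.7 = 975.8454.
Rounding up, n = 976.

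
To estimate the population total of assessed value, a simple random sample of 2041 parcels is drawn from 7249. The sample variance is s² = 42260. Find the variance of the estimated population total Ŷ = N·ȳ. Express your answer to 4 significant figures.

7.817 × 10^8

Var(Ŷ) = N²·Var(ȳ) = N²·(1 − n/N)·s²/n.
f = 2041/7249 = 0.28155608; Var(ȳ) = 0.71844392·42260/2041 = 14.875767.
Var(Ŷ) = 7249² · 14.875767 = 7.8169182 × 10^8.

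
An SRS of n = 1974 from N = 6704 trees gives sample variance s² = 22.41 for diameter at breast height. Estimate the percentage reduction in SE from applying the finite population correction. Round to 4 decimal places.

16.0030

f = n/N = 1974/6704 = 0.29445107.
SE_no-fpc = √(s²/n) = 0.1065485; SE_fpc = √((1−f)s²/n) = 0.089497504.
Ratio = √(1−f) = 0.83996960. Reduction = 100·(1 − 0.83996960) = 16.0030%.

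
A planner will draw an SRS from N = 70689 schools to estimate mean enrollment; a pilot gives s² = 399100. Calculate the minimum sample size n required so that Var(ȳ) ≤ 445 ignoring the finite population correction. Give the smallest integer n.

Without fpc, n₀ = s²/D = 399100/445 = 896.8539.
Rounding up, n = 897.

897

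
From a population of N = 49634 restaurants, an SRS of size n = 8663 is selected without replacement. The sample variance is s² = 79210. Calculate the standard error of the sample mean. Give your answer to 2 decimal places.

2.75

Under SRS without replacement, Var(ȳ) = (1 − f)·s²/n with f = n/N = 8663/49634 = 0.17453762.
Var(ȳ) = (1 − 0.17453762)·79210/8663 = 0.82546238·9.1434838 = 7.5476019.
SE(ȳ) = √(7.5476019) = 2.75.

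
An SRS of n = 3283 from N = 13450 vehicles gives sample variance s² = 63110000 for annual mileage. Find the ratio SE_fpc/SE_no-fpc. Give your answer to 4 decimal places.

f = n/N = 3283/13450 = 0.24408922.
SE_no-fpc = √(s²/n) = 138.64801; SE_fpc = √((1−f)s²/n) = 120.54492.
Ratio = √(1−f) = 0.86943130.

0.8694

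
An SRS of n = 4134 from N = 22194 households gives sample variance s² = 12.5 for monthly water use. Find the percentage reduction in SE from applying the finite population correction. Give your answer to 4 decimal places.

9.7928

f = n/N = 4134/22194 = 0.18626656.
SE_no-fpc = √(s²/n) = 0.054988234; SE_fpc = √((1−f)s²/n) = 0.049603332.
Ratio = √(1−f) = 0.90207175. Reduction = 100·(1 − 0.90207175) = 9.7928%.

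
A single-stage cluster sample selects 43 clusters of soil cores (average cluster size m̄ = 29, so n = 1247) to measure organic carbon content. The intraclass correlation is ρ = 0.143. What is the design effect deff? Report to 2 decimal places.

5.00

deff = 1 + (29 − 1)·0.143 = 1 + 4.004 = 5.004.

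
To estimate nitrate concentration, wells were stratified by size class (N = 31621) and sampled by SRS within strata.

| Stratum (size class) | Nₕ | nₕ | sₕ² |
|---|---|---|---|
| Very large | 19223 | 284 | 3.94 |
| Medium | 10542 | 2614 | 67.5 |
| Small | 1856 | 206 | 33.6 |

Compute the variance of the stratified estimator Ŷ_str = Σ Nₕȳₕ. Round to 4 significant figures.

7.708 × 10^6

Var(Ŷ_str) = Σₕ Nₕ²(1 − fₕ)sₕ²/nₕ.
Very large: 19223²·(1 − 284/19223)·3.94/284 = 5.0507525 × 10^6.
Medium: 10542²·(1 − 2614/10542)·67.5/2614 = 2.158166 × 10^6.
Small: 1856²·(1 − 206/1856)·33.6/206 = 499498.25.
Sum = 7.7084168 × 10^6.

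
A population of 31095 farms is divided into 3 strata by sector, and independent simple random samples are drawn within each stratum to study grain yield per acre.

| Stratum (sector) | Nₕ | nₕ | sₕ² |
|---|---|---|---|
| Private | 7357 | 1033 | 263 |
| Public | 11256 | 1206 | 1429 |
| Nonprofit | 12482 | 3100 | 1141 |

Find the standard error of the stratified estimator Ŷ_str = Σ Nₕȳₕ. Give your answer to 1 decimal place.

13747.3

Var(Ŷ_str) = Σₕ Nₕ²(1 − fₕ)sₕ²/nₕ.
Private: 7357²·(1 − 1033/7357)·263/1033 = 1.1845354 × 10^7.
Public: 11256²·(1 − 1206/11256)·1429/1206 = 1.340402 × 10^8.
Nonprofit: 12482²·(1 − 3100/12482)·1141/3100 = 4.3102609 × 10^7.
Sum = 1.8898816 × 10^8.
SE = √(1.8898816 × 10^8) = 13747.3.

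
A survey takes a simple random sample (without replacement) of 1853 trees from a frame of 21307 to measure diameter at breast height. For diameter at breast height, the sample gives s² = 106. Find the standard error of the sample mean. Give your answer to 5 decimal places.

Under SRS without replacement, Var(ȳ) = (1 − f)·s²/n with f = n/N = 1853/21307 = 0.08696672.
Var(ȳ) = (1 − 0.08696672)·106/1853 = 0.91303328·0.057204533 = 0.052229642.
SE(ȳ) = √(0.052229642) = 0.22854.

0.22854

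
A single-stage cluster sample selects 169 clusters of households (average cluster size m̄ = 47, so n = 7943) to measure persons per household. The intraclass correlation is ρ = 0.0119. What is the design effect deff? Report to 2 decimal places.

deff = 1 + (47 − 1)·0.0119 = 1 + 0.5474 = 1.5474.

1.55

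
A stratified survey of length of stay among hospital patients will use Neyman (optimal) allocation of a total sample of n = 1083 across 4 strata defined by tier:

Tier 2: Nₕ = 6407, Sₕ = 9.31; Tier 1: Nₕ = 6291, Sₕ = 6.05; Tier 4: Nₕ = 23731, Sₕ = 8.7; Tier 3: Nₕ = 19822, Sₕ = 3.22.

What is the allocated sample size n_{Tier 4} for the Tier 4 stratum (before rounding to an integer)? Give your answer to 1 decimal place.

607.6

Neyman allocation: nₕ = n·NₕSₕ / Σⱼ NⱼSⱼ.
Σ NⱼSⱼ = 6407·9.31 + 6291·6.05 + 23731·8.7 + 19822·3.22 = 367996.26.
n_{Tier 4} = 1083·23731·8.7 / 367996.26 = 607.6.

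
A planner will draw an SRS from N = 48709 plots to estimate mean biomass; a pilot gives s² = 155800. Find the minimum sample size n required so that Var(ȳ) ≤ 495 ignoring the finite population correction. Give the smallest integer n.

Without fpc, n₀ = s²/D = 155800/495 = 314.7475.
Rounding up, n = 315.

315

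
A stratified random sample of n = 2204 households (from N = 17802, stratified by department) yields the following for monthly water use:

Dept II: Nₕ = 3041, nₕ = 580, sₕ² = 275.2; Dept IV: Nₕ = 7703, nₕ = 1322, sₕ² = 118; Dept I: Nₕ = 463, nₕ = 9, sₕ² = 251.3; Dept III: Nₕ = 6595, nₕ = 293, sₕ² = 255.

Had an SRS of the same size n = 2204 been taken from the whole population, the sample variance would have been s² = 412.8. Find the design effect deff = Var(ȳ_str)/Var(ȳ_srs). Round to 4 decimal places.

Var(ȳ_str) = Σ Wₕ²(1−fₕ)sₕ²/nₕ with Wₕ = Nₕ/17802:
  Dept II: (3041/17802)²·(1−580/3041)·275.2/580 = 0.011204975
  Dept IV: (7703/17802)²·(1−1322/7703)·118/1322 = 0.013844
  Dept I: (463/17802)²·(1−9/463)·251.3/9 = 0.018520352
  Dept III: (6595/17802)²·(1−293/6595)·255/293 = 0.11413745
  → Var(ȳ_str) = 0.15770678.
Var(ȳ_srs) = (1 − 2204/17802)·412.8/2204 = 0.16410742.
deff = 0.15770678 / 0.16410742 = 0.9610.

0.9610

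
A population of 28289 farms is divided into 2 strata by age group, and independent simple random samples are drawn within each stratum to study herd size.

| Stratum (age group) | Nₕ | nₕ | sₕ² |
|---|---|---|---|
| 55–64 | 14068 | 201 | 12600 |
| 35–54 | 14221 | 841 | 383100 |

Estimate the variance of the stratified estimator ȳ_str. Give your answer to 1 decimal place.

Var(ȳ_str) = Σₕ Wₕ²(1 − fₕ)sₕ²/nₕ with Wₕ = Nₕ/N, N = 28289.
55–64: Wₕ = 0.49729577; term = 0.49729577²·(1 − 0.01428775)·12600/201 = 15.281084.
35–54: Wₕ = 0.50270423; term = 0.50270423²·(1 − 0.05913789)·383100/841 = 108.30967.
Sum = 123.59075.

123.6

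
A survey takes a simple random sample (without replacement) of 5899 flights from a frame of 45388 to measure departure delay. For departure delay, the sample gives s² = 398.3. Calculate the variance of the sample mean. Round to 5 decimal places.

0.05874

Under SRS without replacement, Var(ȳ) = (1 − f)·s²/n with f = n/N = 5899/45388 = 0.12996827.
Var(ȳ) = (1 − 0.12996827)·398.3/5899 = 0.87003173·0.067519919 = 0.058744471.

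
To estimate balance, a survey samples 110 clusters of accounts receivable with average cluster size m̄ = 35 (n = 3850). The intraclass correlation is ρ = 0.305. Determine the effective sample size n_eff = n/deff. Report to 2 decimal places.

338.61

deff = 1 + (35 − 1)·0.305 = 1 + 10.37 = 11.37.
n_eff = 3850 / 11.37 = 338.61.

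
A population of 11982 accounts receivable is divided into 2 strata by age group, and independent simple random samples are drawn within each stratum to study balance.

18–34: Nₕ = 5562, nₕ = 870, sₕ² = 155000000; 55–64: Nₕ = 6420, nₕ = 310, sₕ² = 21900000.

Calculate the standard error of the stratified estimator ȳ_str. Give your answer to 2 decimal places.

227.35

Var(ȳ_str) = Σₕ Wₕ²(1 − fₕ)sₕ²/nₕ with Wₕ = Nₕ/N, N = 11982.
18–34: Wₕ = 0.46419629; term = 0.46419629²·(1 − 0.15641855)·155000000/870 = 32384.918.
55–64: Wₕ = 0.53580371; term = 0.53580371²·(1 − 0.04828660)·21900000/310 = 19301.899.
Sum = 51686.817.
SE = √(51686.817) = 227.35.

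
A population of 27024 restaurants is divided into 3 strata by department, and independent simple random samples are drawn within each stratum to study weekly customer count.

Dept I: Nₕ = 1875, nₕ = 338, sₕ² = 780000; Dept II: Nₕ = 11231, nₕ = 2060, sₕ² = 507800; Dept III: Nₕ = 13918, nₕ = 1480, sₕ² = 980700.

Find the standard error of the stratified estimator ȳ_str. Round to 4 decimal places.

Var(ȳ_str) = Σₕ Wₕ²(1 − fₕ)sₕ²/nₕ with Wₕ = Nₕ/N, N = 27024.
Dept I: Wₕ = 0.06938277; term = 0.06938277²·(1 − 0.18026667)·780000/338 = 9.1065479.
Dept II: Wₕ = 0.41559355; term = 0.41559355²·(1 − 0.18342089)·507800/2060 = 34.766529.
Dept III: Wₕ = 0.51502368; term = 0.51502368²·(1 − 0.10633712)·980700/1480 = 157.07338.
Sum = 200.94646.
SE = √(200.94646) = 14.1756.

14.1756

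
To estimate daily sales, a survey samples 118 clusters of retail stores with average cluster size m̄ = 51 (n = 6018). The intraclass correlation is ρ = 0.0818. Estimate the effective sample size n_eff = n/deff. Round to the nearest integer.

deff = 1 + (51 − 1)·0.0818 = 1 + 4.09 = 5.09.
n_eff = 6018 / 5.09 = 1182.

1182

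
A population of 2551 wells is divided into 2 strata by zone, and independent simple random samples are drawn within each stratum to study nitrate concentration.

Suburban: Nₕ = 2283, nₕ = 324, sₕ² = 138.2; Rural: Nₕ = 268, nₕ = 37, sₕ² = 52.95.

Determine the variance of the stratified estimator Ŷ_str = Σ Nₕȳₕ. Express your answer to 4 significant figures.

1.996 × 10^6

Var(Ŷ_str) = Σₕ Nₕ²(1 − fₕ)sₕ²/nₕ.
Suburban: 2283²·(1 − 324/2283)·138.2/324 = 1.9076706 × 10^6.
Rural: 268²·(1 − 37/268)·52.95/37 = 88595.368.
Sum = 1.996266 × 10^6.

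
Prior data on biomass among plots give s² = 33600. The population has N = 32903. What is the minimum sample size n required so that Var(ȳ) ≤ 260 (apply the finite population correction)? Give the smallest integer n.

129

Without fpc, n₀ = s²/D = 33600/260 = 129.2308.
With fpc, (1 − n/N)·s²/n ≤ D requires n ≥ n₀/(1 + n₀/N) = 129.2308/(1 + 129.2308/32903) = 128.7252.
Rounding up, n = 129.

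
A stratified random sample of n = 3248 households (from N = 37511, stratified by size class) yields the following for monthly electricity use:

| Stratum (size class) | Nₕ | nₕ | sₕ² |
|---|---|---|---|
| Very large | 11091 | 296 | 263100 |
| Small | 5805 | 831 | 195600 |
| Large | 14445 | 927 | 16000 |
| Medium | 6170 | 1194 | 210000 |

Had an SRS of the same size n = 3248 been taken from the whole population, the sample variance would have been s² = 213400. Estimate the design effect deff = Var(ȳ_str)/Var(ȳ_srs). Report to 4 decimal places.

1.4446

Var(ȳ_str) = Σ Wₕ²(1−fₕ)sₕ²/nₕ with Wₕ = Nₕ/37511:
  Very large: (11091/37511)²·(1−296/11091)·263100/296 = 75.631934
  Small: (5805/37511)²·(1−831/5805)·195600/831 = 4.830127
  Large: (14445/37511)²·(1−927/14445)·16000/927 = 2.3952616
  Medium: (6170/37511)²·(1−1194/6170)·210000/1194 = 3.8376311
  → Var(ȳ_str) = 86.694954.
Var(ȳ_srs) = (1 − 3248/37511)·213400/3248 = 60.012973.
deff = 86.694954 / 60.012973 = 1.4446.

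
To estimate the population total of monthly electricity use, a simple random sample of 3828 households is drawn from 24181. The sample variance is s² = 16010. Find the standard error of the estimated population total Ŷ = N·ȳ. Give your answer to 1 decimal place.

45369.2

Var(Ŷ) = N²·Var(ȳ) = N²·(1 − n/N)·s²/n.
f = 3828/24181 = 0.15830611; Var(ȳ) = 0.84169389·16010/3828 = 3.5202506.
Var(Ŷ) = 24181² · 3.5202506 = 2.0583636 × 10^9.
SE(Ŷ) = √(2.0583636 × 10^9) = 45369.2.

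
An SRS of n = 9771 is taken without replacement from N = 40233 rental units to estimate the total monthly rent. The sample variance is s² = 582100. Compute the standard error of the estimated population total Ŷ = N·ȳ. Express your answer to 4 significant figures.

Var(Ŷ) = N²·Var(ȳ) = N²·(1 − n/N)·s²/n.
f = 9771/40233 = 0.24286034; Var(ȳ) = 0.75713966·582100/9771 = 45.106028.
Var(Ŷ) = 40233² · 45.106028 = 7.301287 × 10^10.
SE(Ŷ) = √(7.301287 × 10^10) = 270200.

270200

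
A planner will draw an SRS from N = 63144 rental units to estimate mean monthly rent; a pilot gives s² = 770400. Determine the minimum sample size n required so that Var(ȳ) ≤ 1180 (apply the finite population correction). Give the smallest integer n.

647

Without fpc, n₀ = s²/D = 770400/1180 = 652.8814.
With fpc, (1 − n/N)·s²/n ≤ D requires n ≥ n₀/(1 + n₀/N) = 652.8814/(1 + 652.8814/63144) = 646.2000.
Rounding up, n = 647.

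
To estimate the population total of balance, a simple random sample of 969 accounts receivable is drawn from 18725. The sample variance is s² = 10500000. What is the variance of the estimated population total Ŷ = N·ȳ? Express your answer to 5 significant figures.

Var(Ŷ) = N²·Var(ȳ) = N²·(1 − n/N)·s²/n.
f = 969/18725 = 0.05174900; Var(ȳ) = 0.94825100·10500000/969 = 10275.166.
Var(Ŷ) = 18725² · 10275.166 = 3.6027365 × 10^12.

3.6027 × 10^12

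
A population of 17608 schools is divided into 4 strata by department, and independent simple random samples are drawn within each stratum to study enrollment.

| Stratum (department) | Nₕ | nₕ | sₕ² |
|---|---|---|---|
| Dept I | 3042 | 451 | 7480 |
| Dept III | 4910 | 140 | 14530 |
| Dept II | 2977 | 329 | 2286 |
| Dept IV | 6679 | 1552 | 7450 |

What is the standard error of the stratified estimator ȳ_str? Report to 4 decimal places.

2.9947

Var(ȳ_str) = Σₕ Wₕ²(1 − fₕ)sₕ²/nₕ with Wₕ = Nₕ/N, N = 17608.
Dept I: Wₕ = 0.17276238; term = 0.17276238²·(1 − 0.14825773)·7480/451 = 0.42163011.
Dept III: Wₕ = 0.27885052; term = 0.27885052²·(1 − 0.02851324)·14530/140 = 7.840024.
Dept II: Wₕ = 0.16907088; term = 0.16907088²·(1 − 0.11051394)·2286/329 = 0.17666767.
Dept IV: Wₕ = 0.37931622; term = 0.37931622²·(1 − 0.23237012)·7450/1552 = 0.53017502.
Sum = 8.9684968.
SE = √(8.9684968) = 2.9947.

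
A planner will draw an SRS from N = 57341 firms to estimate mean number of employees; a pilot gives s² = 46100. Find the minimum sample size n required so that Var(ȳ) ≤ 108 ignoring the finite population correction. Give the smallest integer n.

Without fpc, n₀ = s²/D = 46100/108 = 426.8519.
Rounding up, n = 427.

427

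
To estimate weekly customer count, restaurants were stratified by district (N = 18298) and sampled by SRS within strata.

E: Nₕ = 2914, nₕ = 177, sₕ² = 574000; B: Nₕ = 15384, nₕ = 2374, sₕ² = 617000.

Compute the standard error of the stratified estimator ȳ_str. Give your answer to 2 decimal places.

Var(ȳ_str) = Σₕ Wₕ²(1 − fₕ)sₕ²/nₕ with Wₕ = Nₕ/N, N = 18298.
E: Wₕ = 0.15925238; term = 0.15925238²·(1 − 0.06074125)·574000/177 = 77.249508.
B: Wₕ = 0.84074762; term = 0.84074762²·(1 − 0.15431617)·617000/2374 = 155.36163.
Sum = 232.61114.
SE = √(232.61114) = 15.25.

15.25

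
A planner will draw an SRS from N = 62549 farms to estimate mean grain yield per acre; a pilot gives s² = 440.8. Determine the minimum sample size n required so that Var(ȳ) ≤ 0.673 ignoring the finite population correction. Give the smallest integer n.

655

Without fpc, n₀ = s²/D = 440.8/0.673 = 654.9777.
Rounding up, n = 655.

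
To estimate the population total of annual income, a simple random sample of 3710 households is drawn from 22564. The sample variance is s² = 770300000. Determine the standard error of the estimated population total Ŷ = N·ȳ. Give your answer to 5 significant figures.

Var(Ŷ) = N²·Var(ȳ) = N²·(1 − n/N)·s²/n.
f = 3710/22564 = 0.16442120; Var(ȳ) = 0.83557880·770300000/3710 = 173489.58.
Var(Ŷ) = 22564² · 173489.58 = 8.832946 × 10^13.
SE(Ŷ) = √(8.832946 × 10^13) = 9.3984 × 10^6.

9.3984 × 10^6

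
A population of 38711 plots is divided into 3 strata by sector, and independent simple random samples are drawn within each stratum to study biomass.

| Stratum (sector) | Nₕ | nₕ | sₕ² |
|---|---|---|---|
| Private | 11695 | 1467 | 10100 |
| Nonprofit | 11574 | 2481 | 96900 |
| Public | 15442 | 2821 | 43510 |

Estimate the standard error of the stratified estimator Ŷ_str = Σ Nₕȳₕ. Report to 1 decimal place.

Var(Ŷ_str) = Σₕ Nₕ²(1 − fₕ)sₕ²/nₕ.
Private: 11695²·(1 − 1467/11695)·10100/1467 = 8.2353527 × 10^8.
Nonprofit: 11574²·(1 − 2481/11574)·96900/2481 = 4.110434 × 10^9.
Public: 15442²·(1 − 2821/15442)·43510/2821 = 3.0059608 × 10^9.
Sum = 7.9399301 × 10^9.
SE = √(7.9399301 × 10^9) = 89106.3.

89106.3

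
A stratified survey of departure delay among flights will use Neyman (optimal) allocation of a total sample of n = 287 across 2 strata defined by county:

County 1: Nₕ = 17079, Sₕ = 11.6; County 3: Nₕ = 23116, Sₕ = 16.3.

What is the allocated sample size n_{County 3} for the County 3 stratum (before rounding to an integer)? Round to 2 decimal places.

Neyman allocation: nₕ = n·NₕSₕ / Σⱼ NⱼSⱼ.
Σ NⱼSⱼ = 17079·11.6 + 23116·16.3 = 574907.2.
n_{County 3} = 287·23116·16.3 / 574907.2 = 188.10.

188.10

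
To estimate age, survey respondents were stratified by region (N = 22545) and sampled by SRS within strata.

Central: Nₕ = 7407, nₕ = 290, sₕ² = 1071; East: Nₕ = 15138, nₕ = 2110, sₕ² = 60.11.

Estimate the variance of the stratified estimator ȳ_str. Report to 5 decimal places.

Var(ȳ_str) = Σₕ Wₕ²(1 − fₕ)sₕ²/nₕ with Wₕ = Nₕ/N, N = 22545.
Central: Wₕ = 0.32854291; term = 0.32854291²·(1 − 0.03915215)·1071/290 = 0.38302781.
East: Wₕ = 0.67145709; term = 0.67145709²·(1 − 0.13938433)·60.11/2110 = 0.01105376.
Sum = 0.39408157.

0.39408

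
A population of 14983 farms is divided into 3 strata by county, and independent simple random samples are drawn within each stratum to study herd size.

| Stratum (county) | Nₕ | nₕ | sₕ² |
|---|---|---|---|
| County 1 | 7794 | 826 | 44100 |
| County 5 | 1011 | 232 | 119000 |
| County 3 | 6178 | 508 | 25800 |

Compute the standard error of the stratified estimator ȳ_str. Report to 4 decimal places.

Var(ȳ_str) = Σₕ Wₕ²(1 − fₕ)sₕ²/nₕ with Wₕ = Nₕ/N, N = 14983.
County 1: Wₕ = 0.52018955; term = 0.52018955²·(1 − 0.10597896)·44100/826 = 12.916044.
County 5: Wₕ = 0.06747647; term = 0.06747647²·(1 − 0.22947577)·119000/232 = 1.7994925.
County 3: Wₕ = 0.41233398; term = 0.41233398²·(1 − 0.08222726)·25800/508 = 7.9248198.
Sum = 22.640356.
SE = √(22.640356) = 4.7582.

4.7582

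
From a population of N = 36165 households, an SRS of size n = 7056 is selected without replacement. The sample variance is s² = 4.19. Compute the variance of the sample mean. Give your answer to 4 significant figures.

Under SRS without replacement, Var(ȳ) = (1 − f)·s²/n with f = n/N = 7056/36165 = 0.19510577.
Var(ȳ) = (1 − 0.19510577)·4.19/7056 = 0.80489423·5.9382086 × 10^-4 = 4.7796299 × 10^-4.

4.780 × 10^-4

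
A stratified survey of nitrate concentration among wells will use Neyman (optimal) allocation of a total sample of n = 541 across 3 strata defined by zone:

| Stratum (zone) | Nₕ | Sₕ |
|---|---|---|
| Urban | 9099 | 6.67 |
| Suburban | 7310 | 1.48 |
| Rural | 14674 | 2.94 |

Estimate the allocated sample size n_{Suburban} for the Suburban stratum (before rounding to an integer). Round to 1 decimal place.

51.1

Neyman allocation: nₕ = n·NₕSₕ / Σⱼ NⱼSⱼ.
Σ NⱼSⱼ = 9099·6.67 + 7310·1.48 + 14674·2.94 = 114650.69.
n_{Suburban} = 541·7310·1.48 / 114650.69 = 51.1.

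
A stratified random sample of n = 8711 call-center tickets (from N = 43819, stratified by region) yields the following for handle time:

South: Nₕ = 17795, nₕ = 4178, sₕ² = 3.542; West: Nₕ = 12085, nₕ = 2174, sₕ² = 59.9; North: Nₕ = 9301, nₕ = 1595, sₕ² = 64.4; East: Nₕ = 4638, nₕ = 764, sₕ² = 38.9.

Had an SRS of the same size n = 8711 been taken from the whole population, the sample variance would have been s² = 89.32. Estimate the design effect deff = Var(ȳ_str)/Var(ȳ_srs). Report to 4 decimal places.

0.4637

Var(ȳ_str) = Σ Wₕ²(1−fₕ)sₕ²/nₕ with Wₕ = Nₕ/43819:
  South: (17795/43819)²·(1−4178/17795)·3.542/4178 = 1.0698789 × 10^-4
  West: (12085/43819)²·(1−2174/12085)·59.9/2174 = 0.0017187254
  North: (9301/43819)²·(1−1595/9301)·64.4/1595 = 0.0015071584
  East: (4638/43819)²·(1−764/4638)·38.9/764 = 4.7645477 × 10^-4
  → Var(ȳ_str) = 0.0038093265.
Var(ȳ_srs) = (1 − 8711/43819)·89.32/8711 = 0.008215317.
deff = 0.0038093265 / 0.008215317 = 0.4637.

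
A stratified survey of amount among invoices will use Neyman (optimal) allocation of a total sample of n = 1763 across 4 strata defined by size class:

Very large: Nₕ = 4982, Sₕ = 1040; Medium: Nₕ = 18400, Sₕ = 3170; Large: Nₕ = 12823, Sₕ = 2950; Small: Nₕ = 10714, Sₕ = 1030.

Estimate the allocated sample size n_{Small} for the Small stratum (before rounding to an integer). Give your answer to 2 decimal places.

Neyman allocation: nₕ = n·NₕSₕ / Σⱼ NⱼSⱼ.
Σ NⱼSⱼ = 4982·1040 + 18400·3170 + 12823·2950 + 10714·1030 = 1.1237255 × 10^8.
n_{Small} = 1763·10714·1030 / (1.1237255 × 10^8) = 173.13.

173.13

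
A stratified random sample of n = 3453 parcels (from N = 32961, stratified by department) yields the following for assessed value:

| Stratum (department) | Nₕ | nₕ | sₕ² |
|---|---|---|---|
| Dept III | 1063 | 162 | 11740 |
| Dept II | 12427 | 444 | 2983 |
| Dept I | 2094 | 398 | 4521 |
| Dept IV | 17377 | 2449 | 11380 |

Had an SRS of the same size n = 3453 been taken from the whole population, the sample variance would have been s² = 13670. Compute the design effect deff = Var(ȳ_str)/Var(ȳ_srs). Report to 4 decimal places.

0.6014

Var(ȳ_str) = Σ Wₕ²(1−fₕ)sₕ²/nₕ with Wₕ = Nₕ/32961:
  Dept III: (1063/32961)²·(1−162/1063)·11740/162 = 0.063886689
  Dept II: (12427/32961)²·(1−444/12427)·2983/444 = 0.92087648
  Dept I: (2094/32961)²·(1−398/2094)·4521/398 = 0.037132416
  Dept IV: (17377/32961)²·(1−2449/17377)·11380/2449 = 1.1095047
  → Var(ȳ_str) = 2.1314003.
Var(ȳ_srs) = (1 − 3453/32961)·13670/3453 = 3.5441438.
deff = 2.1314003 / 3.5441438 = 0.6014.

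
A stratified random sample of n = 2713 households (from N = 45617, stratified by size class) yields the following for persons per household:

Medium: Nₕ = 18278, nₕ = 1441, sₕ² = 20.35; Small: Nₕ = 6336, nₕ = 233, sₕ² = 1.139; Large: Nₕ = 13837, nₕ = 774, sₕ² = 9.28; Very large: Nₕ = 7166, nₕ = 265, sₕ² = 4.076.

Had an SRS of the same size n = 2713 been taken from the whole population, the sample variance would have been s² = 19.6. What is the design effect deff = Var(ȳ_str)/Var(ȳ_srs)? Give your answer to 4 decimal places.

0.5278

Var(ȳ_str) = Σ Wₕ²(1−fₕ)sₕ²/nₕ with Wₕ = Nₕ/45617:
  Medium: (18278/45617)²·(1−1441/18278)·20.35/1441 = 0.0020885284
  Small: (6336/45617)²·(1−233/6336)·1.139/233 = 9.0839116 × 10^-5
  Large: (13837/45617)²·(1−774/13837)·9.28/774 = 0.00104145
  Very large: (7166/45617)²·(1−265/7166)·4.076/265 = 3.6553056 × 10^-4
  → Var(ȳ_str) = 0.0035863481.
Var(ȳ_srs) = (1 − 2713/45617)·19.6/2713 = 0.0067948104.
deff = 0.0035863481 / 0.0067948104 = 0.5278.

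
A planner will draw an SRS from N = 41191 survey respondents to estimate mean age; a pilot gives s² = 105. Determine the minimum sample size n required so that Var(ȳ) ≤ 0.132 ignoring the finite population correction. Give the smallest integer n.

796

Without fpc, n₀ = s²/D = 105/0.132 = 795.4545.
Rounding up, n = 796.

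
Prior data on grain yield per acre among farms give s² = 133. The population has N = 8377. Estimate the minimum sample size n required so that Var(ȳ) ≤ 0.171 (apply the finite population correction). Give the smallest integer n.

712

Without fpc, n₀ = s²/D = 133/0.171 = 777.7778.
With fpc, (1 − n/N)·s²/n ≤ D requires n ≥ n₀/(1 + n₀/N) = 777.7778/(1 + 777.7778/8377) = 711.6988.
Rounding up, n = 712.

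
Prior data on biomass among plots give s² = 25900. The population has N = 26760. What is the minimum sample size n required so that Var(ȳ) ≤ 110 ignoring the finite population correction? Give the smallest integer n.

236

Without fpc, n₀ = s²/D = 25900/110 = 235.4545.
Rounding up, n = 236.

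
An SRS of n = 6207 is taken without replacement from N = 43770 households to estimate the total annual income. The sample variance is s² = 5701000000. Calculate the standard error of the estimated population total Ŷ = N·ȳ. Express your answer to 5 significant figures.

Var(Ŷ) = N²·Var(ȳ) = N²·(1 − n/N)·s²/n.
f = 6207/43770 = 0.14180946; Var(ȳ) = 0.85819054·5701000000/6207 = 788230.11.
Var(Ŷ) = 43770² · 788230.11 = 1.5101014 × 10^15.
SE(Ŷ) = √(1.5101014 × 10^15) = 3.8860 × 10^7.

3.8860 × 10^7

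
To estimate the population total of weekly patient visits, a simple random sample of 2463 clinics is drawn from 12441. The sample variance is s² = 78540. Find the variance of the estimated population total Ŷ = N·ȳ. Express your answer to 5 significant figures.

Var(Ŷ) = N²·Var(ȳ) = N²·(1 − n/N)·s²/n.
f = 2463/12441 = 0.19797444; Var(ȳ) = 0.80202556·78540/2463 = 25.574944.
Var(Ŷ) = 12441² · 25.574944 = 3.958451 × 10^9.

3.9585 × 10^9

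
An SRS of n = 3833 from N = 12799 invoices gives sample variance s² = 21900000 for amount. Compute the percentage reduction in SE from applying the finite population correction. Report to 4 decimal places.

16.3027

f = n/N = 3833/12799 = 0.29947652.
SE_no-fpc = √(s²/n) = 75.587964; SE_fpc = √((1−f)s²/n) = 63.26507.
Ratio = √(1−f) = 0.83697281. Reduction = 100·(1 − 0.83697281) = 16.3027%.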